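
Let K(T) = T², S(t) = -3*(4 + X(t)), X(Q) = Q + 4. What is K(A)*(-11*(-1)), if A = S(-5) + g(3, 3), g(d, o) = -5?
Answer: 2156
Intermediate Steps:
X(Q) = 4 + Q
S(t) = -24 - 3*t (S(t) = -3*(4 + (4 + t)) = -3*(8 + t) = -24 - 3*t)
A = -14 (A = (-24 - 3*(-5)) - 5 = (-24 + 15) - 5 = -9 - 5 = -14)
K(A)*(-11*(-1)) = (-14)²*(-11*(-1)) = 196*11 = 2156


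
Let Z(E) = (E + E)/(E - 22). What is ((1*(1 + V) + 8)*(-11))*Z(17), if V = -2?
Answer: 2618/5 ≈ 523.60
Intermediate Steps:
Z(E) = 2*E/(-22 + E) (Z(E) = (2*E)/(-22 + E) = 2*E/(-22 + E))
((1*(1 + V) + 8)*(-11))*Z(17) = ((1*(1 - 2) + 8)*(-11))*(2*17/(-22 + 17)) = ((1*(-1) + 8)*(-11))*(2*17/(-5)) = ((-1 + 8)*(-11))*(2*17*(-1/5)) = (7*(-11))*(-34/5) = -77*(-34/5) = 2618/5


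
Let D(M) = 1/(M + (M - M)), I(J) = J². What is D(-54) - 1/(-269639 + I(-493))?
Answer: -6634/358965 ≈ -0.018481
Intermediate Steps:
D(M) = 1/M (D(M) = 1/(M + 0) = 1/M)
D(-54) - 1/(-269639 + I(-493)) = 1/(-54) - 1/(-269639 + (-493)²) = -1/54 - 1/(-269639 + 243049) = -1/54 - 1/(-26590) = -1/54 - 1*(-1/26590) = -1/54 + 1/26590 = -6634/358965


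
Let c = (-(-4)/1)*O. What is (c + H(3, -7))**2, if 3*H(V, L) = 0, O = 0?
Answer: 0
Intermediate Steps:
H(V, L) = 0 (H(V, L) = (1/3)*0 = 0)
c = 0 (c = -(-4)/1*0 = -(-4)*0 = -4*(-1)*0 = 4*0 = 0)
(c + H(3, -7))**2 = (0 + 0)**2 = 0**2 = 0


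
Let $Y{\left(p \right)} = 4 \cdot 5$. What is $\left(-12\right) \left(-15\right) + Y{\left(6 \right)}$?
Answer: $200$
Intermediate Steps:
$Y{\left(p \right)} = 20$
$\left(-12\right) \left(-15\right) + Y{\left(6 \right)} = \left(-12\right) \left(-15\right) + 20 = 180 + 20 = 200$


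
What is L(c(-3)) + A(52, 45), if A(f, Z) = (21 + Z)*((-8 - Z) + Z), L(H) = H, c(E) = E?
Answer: -531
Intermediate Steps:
A(f, Z) = -168 - 8*Z (A(f, Z) = (21 + Z)*(-8) = -168 - 8*Z)
L(c(-3)) + A(52, 45) = -3 + (-168 - 8*45) = -3 + (-168 - 360) = -3 - 528 = -531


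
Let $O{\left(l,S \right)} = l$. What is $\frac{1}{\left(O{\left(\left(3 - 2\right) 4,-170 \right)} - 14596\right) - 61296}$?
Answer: $- \frac{1}{75888} \approx -1.3177 \cdot 10^{-5}$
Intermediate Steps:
$\frac{1}{\left(O{\left(\left(3 - 2\right) 4,-170 \right)} - 14596\right) - 61296} = \frac{1}{\left(\left(3 - 2\right) 4 - 14596\right) - 61296} = \frac{1}{\left(1 \cdot 4 - 14596\right) - 61296} = \frac{1}{\left(4 - 14596\right) - 61296} = \frac{1}{-14592 - 61296} = \frac{1}{-75888} = - \frac{1}{75888}$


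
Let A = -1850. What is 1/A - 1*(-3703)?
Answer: 6850549/1850 ≈ 3703.0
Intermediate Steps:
1/A - 1*(-3703) = 1/(-1850) - 1*(-3703) = -1/1850 + 3703 = 6850549/1850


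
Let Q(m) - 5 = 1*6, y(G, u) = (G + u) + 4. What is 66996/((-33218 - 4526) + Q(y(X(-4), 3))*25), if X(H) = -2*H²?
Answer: -66996/37469 ≈ -1.7880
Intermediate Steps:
y(G, u) = 4 + G + u
Q(m) = 11 (Q(m) = 5 + 1*6 = 5 + 6 = 11)
66996/((-33218 - 4526) + Q(y(X(-4), 3))*25) = 66996/((-33218 - 4526) + 11*25) = 66996/(-37744 + 275) = 66996/(-37469) = 66996*(-1/37469) = -66996/37469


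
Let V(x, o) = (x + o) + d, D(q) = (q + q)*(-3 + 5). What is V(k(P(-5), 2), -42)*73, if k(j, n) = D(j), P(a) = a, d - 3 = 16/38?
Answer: -81249/19 ≈ -4276.3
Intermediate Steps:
d = 65/19 (d = 3 + 16/38 = 3 + 16*(1/38) = 3 + 8/19 = 65/19 ≈ 3.4211)
D(q) = 4*q (D(q) = (2*q)*2 = 4*q)
k(j, n) = 4*j
V(x, o) = 65/19 + o + x (V(x, o) = (x + o) + 65/19 = (o + x) + 65/19 = 65/19 + o + x)
V(k(P(-5), 2), -42)*73 = (65/19 - 42 + 4*(-5))*73 = (65/19 - 42 - 20)*73 = -1113/19*73 = -81249/19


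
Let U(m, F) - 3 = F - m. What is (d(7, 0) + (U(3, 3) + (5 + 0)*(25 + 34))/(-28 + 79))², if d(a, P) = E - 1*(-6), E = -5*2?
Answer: 8836/2601 ≈ 3.3972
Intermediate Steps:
E = -10
U(m, F) = 3 + F - m (U(m, F) = 3 + (F - m) = 3 + F - m)
d(a, P) = -4 (d(a, P) = -10 - 1*(-6) = -10 + 6 = -4)
(d(7, 0) + (U(3, 3) + (5 + 0)*(25 + 34))/(-28 + 79))² = (-4 + ((3 + 3 - 1*3) + (5 + 0)*(25 + 34))/(-28 + 79))² = (-4 + ((3 + 3 - 3) + 5*59)/51)² = (-4 + (3 + 295)*(1/51))² = (-4 + 298*(1/51))² = (-4 + 298/51)² = (94/51)² = 8836/2601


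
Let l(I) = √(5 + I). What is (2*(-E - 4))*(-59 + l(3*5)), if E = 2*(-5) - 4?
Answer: -1180 + 40*√5 ≈ -1090.6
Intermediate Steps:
E = -14 (E = -10 - 4 = -14)
(2*(-E - 4))*(-59 + l(3*5)) = (2*(-1*(-14) - 4))*(-59 + √(5 + 3*5)) = (2*(14 - 4))*(-59 + √(5 + 15)) = (2*10)*(-59 + √20) = 20*(-59 + 2*√5) = -1180 + 40*√5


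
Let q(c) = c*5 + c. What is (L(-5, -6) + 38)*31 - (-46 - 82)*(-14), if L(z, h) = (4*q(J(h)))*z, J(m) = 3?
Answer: -11774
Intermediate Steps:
q(c) = 6*c (q(c) = 5*c + c = 6*c)
L(z, h) = 72*z (L(z, h) = (4*(6*3))*z = (4*18)*z = 72*z)
(L(-5, -6) + 38)*31 - (-46 - 82)*(-14) = (72*(-5) + 38)*31 - (-46 - 82)*(-14) = (-360 + 38)*31 - (-128)*(-14) = -322*31 - 1*1792 = -9982 - 1792 = -11774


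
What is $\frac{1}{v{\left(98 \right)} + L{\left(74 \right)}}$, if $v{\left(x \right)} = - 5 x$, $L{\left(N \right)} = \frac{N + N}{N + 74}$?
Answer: $- \frac{1}{489} \approx -0.002045$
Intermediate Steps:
$L{\left(N \right)} = \frac{2 N}{74 + N}$
$\frac{1}{v{\left(98 \right)} + L{\left(74 \right)}} = \frac{1}{\left(-5\right) 98 + 2 \cdot 74 \frac{1}{74 + 74}} = \frac{1}{-490 + 2 \cdot 74 \cdot \frac{1}{148}} = \frac{1}{-490 + 1} = \frac{1}{-489} = - \frac{1}{489}$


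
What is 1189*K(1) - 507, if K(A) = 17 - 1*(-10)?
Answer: 31596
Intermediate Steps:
K(A) = 27 (K(A) = 17 + 10 = 27)
1189*K(1) - 507 = 1189*27 - 507 = 32103 - 507 = 31596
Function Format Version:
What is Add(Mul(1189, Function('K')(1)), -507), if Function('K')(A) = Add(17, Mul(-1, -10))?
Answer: 31596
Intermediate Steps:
Function('K')(A) = 27 (Function('K')(A) = Add(17, 10) = 27)
Add(Mul(1189, Function('K')(1)), -507) = Add(Mul(1189, 27), -507) = Add(32103, -507) = 31596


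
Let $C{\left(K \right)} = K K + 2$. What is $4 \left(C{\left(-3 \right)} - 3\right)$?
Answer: $32$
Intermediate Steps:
$C{\left(K \right)} = 2 + K^{2}$ ($C{\left(K \right)} = K^{2} + 2 = 2 + K^{2}$)
$4 \left(C{\left(-3 \right)} - 3\right) = 4 \left(\left(2 + \left(-3\right)^{2}\right) - 3\right) = 4 \left(\left(2 + 9\right) - 3\right) = 4 \left(11 - 3\right) = 4 \cdot 8 = 32$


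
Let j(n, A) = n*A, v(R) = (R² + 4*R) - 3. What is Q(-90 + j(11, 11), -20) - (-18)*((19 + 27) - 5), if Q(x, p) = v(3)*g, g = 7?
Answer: 864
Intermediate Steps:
v(R) = -3 + R² + 4*R
j(n, A) = A*n
Q(x, p) = 126 (Q(x, p) = (-3 + 3² + 4*3)*7 = (-3 + 9 + 12)*7 = 18*7 = 126)
Q(-90 + j(11, 11), -20) - (-18)*((19 + 27) - 5) = 126 - (-18)*((19 + 27) - 5) = 126 - (-18)*(46 - 5) = 126 - (-18)*41 = 126 - 1*(-738) = 126 + 738 = 864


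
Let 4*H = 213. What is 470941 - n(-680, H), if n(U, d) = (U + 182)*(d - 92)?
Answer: 903287/2 ≈ 4.5164e+5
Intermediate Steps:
H = 213/4 (H = (¼)*213 = 213/4 ≈ 53.250)
n(U, d) = (-92 + d)*(182 + U) (n(U, d) = (182 + U)*(-92 + d) = (-92 + d)*(182 + U))
470941 - n(-680, H) = 470941 - (-16744 - 92*(-680) + 182*(213/4) - 680*213/4) = 470941 - (-16744 + 62560 + 19383/2 - 36210) = 470941 - 1*38595/2 = 470941 - 38595/2 = 903287/2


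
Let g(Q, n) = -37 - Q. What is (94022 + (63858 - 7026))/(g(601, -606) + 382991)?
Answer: 150854/382353 ≈ 0.39454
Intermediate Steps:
(94022 + (63858 - 7026))/(g(601, -606) + 382991) = (94022 + (63858 - 7026))/((-37 - 1*601) + 382991) = (94022 + 56832)/((-37 - 601) + 382991) = 150854/(-638 + 382991) = 150854/382353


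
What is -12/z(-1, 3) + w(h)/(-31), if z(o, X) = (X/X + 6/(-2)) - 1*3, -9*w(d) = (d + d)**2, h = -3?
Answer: 392/155 ≈ 2.5290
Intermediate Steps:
w(d) = -4*d**2/9 (w(d) = -(d + d)**2/9 = -4*d**2/9)
z(o, X) = -5 (z(o, X) = (1 + 6*(-1/2)) - 3 = (1 - 3) - 3 = -2 - 3 = -5)
-12/z(-1, 3) + w(h)/(-31) = -12/(-5) - 4/9*(-3)**2/(-31) = -1/5*(-12) - 4/9*9*(-1/31) = 12/5 - 4*(-1/31) = 12/5 + 4/31 = 392/155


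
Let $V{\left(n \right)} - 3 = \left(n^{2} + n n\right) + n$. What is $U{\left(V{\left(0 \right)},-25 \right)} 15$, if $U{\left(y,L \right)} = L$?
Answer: $-375$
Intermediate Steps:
$V{\left(n \right)} = 3 + n + 2 n^{2}$ ($V{\left(n \right)} = 3 + \left(\left(n^{2} + n n\right) + n\right) = 3 + \left(\left(n^{2} + n^{2}\right) + n\right) = 3 + \left(2 n^{2} + n\right) = 3 + \left(n + 2 n^{2}\right) = 3 + n + 2 n^{2}$)
$U{\left(V{\left(0 \right)},-25 \right)} 15 = \left(-25\right) 15 = -375$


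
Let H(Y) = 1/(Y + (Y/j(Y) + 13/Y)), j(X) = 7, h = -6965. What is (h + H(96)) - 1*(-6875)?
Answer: -6643038/73819 ≈ -89.991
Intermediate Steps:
H(Y) = 1/(13/Y + 8*Y/7) (H(Y) = 1/(Y + (Y/7 + 13/Y)) = 1/(Y + (13/Y + Y/7)) = 1/(13/Y + 8*Y/7))
(h + H(96)) - 1*(-6875) = (-6965 + 7*96/(91 + 8*96**2)) - 1*(-6875) = (-6965 + 7*96/(91 + 8*9216)) + 6875 = (-6965 + 7*96/(91 + 73728)) + 6875 = (-6965 + 7*96/73819) + 6875 = (-6965 + 7*96*(1/73819)) + 6875 = (-6965 + 672/73819) + 6875 = -514148663/73819 + 6875 = -6643038/73819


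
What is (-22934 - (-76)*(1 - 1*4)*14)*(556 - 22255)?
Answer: 566908074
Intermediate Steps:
(-22934 - (-76)*(1 - 1*4)*14)*(556 - 22255) = (-22934 - (-76)*(1 - 4)*14)*(-21699) = (-22934 - (-76)*(-3)*14)*(-21699) = (-22934 - 19*12*14)*(-21699) = (-22934 - 228*14)*(-21699) = (-22934 - 3192)*(-21699) = -26126*(-21699) = 566908074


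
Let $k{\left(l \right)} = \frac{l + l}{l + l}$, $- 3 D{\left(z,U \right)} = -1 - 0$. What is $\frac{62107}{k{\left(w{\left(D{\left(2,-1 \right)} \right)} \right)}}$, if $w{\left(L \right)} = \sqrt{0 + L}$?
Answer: $62107$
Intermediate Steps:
$D{\left(z,U \right)} = \frac{1}{3}$ ($D{\left(z,U \right)} = - \frac{-1 - 0}{3} = - \frac{-1 + 0}{3} = \left(- \frac{1}{3}\right) \left(-1\right) = \frac{1}{3}$)
$w{\left(L \right)} = \sqrt{L}$
$k{\left(l \right)} = 1$ ($k{\left(l \right)} = \frac{2 l}{2 l} = 2 l \frac{1}{2 l} = 1$)
$\frac{62107}{k{\left(w{\left(D{\left(2,-1 \right)} \right)} \right)}} = \frac{62107}{1} = 62107 \cdot 1 = 62107$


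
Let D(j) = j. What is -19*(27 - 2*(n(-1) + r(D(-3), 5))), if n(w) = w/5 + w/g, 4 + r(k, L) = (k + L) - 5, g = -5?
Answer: -779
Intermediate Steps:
r(k, L) = -9 + L + k (r(k, L) = -4 + ((k + L) - 5) = -4 + ((L + k) - 5) = -4 + (-5 + L + k) = -9 + L + k)
n(w) = 0 (n(w) = w/5 + w/(-5) = w*(⅕) + w*(-⅕) = w/5 - w/5 = 0)
-19*(27 - 2*(n(-1) + r(D(-3), 5))) = -19*(27 - 2*(0 + (-9 + 5 - 3))) = -19*(27 - 2*(0 - 7)) = -19*(27 - 2*(-7)) = -19*(27 + 14) = -19*41 = -779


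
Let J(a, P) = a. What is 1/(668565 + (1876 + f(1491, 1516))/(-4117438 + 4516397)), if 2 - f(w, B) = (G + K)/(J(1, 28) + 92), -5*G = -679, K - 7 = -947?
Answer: 185515935/124029461960566 ≈ 1.4957e-6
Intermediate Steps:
K = -940 (K = 7 - 947 = -940)
G = 679/5 (G = -⅕*(-679) = 679/5 ≈ 135.80)
f(w, B) = 4951/465 (f(w, B) = 2 - (679/5 - 940)/(1 + 92) = 2 - (-4021)/(5*93) = 2 - 1*(-4021/465) = 2 + 4021/465 = 4951/465)
1/(668565 + (1876 + f(1491, 1516))/(-4117438 + 4516397)) = 1/(668565 + (1876 + 4951/465)/(-4117438 + 4516397)) = 1/(668565 + (877291/465)/398959) = 1/(668565 + (877291/465)*(1/398959)) = 1/(668565 + 877291/185515935) = 1/(124029461960566/185515935) = 185515935/124029461960566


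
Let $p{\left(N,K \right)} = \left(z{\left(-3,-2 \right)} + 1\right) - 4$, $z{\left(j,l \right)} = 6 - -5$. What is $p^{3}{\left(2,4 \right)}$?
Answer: $512$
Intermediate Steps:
$z{\left(j,l \right)} = 11$ ($z{\left(j,l \right)} = 6 + 5 = 11$)
$p{\left(N,K \right)} = 8$ ($p{\left(N,K \right)} = \left(11 + 1\right) - 4 = 12 - 4 = 8$)
$p^{3}{\left(2,4 \right)} = 8^{3} = 512$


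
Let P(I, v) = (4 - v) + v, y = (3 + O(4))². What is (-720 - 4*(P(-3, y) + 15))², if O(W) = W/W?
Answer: 633616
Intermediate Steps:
O(W) = 1
y = 16 (y = (3 + 1)² = 4² = 16)
P(I, v) = 4
(-720 - 4*(P(-3, y) + 15))² = (-720 - 4*(4 + 15))² = (-720 - 4*19)² = (-720 - 76)² = (-796)² = 633616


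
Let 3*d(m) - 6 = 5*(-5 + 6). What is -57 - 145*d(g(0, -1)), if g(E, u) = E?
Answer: -1766/3 ≈ -588.67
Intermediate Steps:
d(m) = 11/3 (d(m) = 2 + (5*(-5 + 6))/3 = 2 + (5*1)/3 = 2 + (1/3)*5 = 2 + 5/3 = 11/3)
-57 - 145*d(g(0, -1)) = -57 - 145*11/3 = -57 - 1595/3 = -1766/3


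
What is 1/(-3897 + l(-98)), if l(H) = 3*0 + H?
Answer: -1/3995 ≈ -0.00025031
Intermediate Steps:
l(H) = H (l(H) = 0 + H = H)
1/(-3897 + l(-98)) = 1/(-3897 - 98) = 1/(-3995) = -1/3995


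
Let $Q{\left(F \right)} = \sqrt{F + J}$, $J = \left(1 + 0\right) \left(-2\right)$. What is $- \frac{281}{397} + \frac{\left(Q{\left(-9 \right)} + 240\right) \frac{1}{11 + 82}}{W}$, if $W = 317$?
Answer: $- \frac{2729627}{3901319} + \frac{i \sqrt{11}}{29481} \approx -0.69967 + 0.0001125 i$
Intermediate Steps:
$J = -2$ ($J = 1 \left(-2\right) = -2$)
$Q{\left(F \right)} = \sqrt{-2 + F}$ ($Q{\left(F \right)} = \sqrt{F - 2} = \sqrt{-2 + F}$)
$- \frac{281}{397} + \frac{\left(Q{\left(-9 \right)} + 240\right) \frac{1}{11 + 82}}{W} = - \frac{281}{397} + \frac{\left(\sqrt{-2 - 9} + 240\right) \frac{1}{11 + 82}}{317} = \left(-281\right) \frac{1}{397} + \frac{\sqrt{-11} + 240}{93} \cdot \frac{1}{317} = - \frac{281}{397} + \left(i \sqrt{11} + 240\right) \frac{1}{93} \cdot \frac{1}{317} = - \frac{281}{397} + \left(240 + i \sqrt{11}\right) \frac{1}{93} \cdot \frac{1}{317} = - \frac{281}{397} + \left(\frac{80}{31} + \frac{i \sqrt{11}}{93}\right) \frac{1}{317} = - \frac{281}{397} + \left(\frac{80}{9827} + \frac{i \sqrt{11}}{29481}\right) = - \frac{2729627}{3901319} + \frac{i \sqrt{11}}{29481}$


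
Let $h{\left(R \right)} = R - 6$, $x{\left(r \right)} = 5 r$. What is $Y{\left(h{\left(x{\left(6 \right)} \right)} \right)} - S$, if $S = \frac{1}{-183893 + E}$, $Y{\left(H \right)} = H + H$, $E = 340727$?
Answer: $\frac{7528031}{156834} \approx 48.0$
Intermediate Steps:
$h{\left(R \right)} = -6 + R$
$Y{\left(H \right)} = 2 H$
$S = \frac{1}{156834}$ ($S = \frac{1}{-183893 + 340727} = \frac{1}{156834} \approx 6.3762 \cdot 10^{-6}$)
$Y{\left(h{\left(x{\left(6 \right)} \right)} \right)} - S = 2 \left(-6 + 5 \cdot 6\right) - \frac{1}{156834} = 2 \left(-6 + 30\right) - \frac{1}{156834} = 2 \cdot 24 - \frac{1}{156834} = 48 - \frac{1}{156834} = \frac{7528031}{156834}$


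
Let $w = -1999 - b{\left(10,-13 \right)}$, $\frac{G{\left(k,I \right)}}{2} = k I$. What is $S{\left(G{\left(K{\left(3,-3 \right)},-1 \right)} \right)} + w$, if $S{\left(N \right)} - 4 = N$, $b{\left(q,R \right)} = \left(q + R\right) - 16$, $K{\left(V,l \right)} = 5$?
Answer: $-1986$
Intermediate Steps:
$b{\left(q,R \right)} = -16 + R + q$ ($b{\left(q,R \right)} = \left(R + q\right) - 16 = -16 + R + q$)
$G{\left(k,I \right)} = 2 I k$ ($G{\left(k,I \right)} = 2 k I = 2 I k$)
$S{\left(N \right)} = 4 + N$
$w = -1980$ ($w = -1999 - \left(-16 - 13 + 10\right) = -1999 - -19 = -1999 + 19 = -1980$)
$S{\left(G{\left(K{\left(3,-3 \right)},-1 \right)} \right)} + w = \left(4 + 2 \left(-1\right) 5\right) - 1980 = \left(4 - 10\right) - 1980 = -6 - 1980 = -1986$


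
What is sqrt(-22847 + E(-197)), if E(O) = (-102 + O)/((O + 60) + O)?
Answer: I*sqrt(2548620066)/334 ≈ 151.15*I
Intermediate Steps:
E(O) = (-102 + O)/(60 + 2*O) (E(O) = (-102 + O)/((60 + O) + O) = (-102 + O)/(60 + 2*O))
sqrt(-22847 + E(-197)) = sqrt(-22847 + (-102 - 197)/(2*(30 - 197))) = sqrt(-22847 + (1/2)*(-299)/(-167)) = sqrt(-22847 + (1/2)*(-1/167)*(-299)) = sqrt(-22847 + 299/334) = sqrt(-7630599/334) = I*sqrt(2548620066)/334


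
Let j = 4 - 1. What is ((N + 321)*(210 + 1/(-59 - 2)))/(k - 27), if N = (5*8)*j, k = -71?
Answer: -115281/122 ≈ -944.93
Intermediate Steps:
j = 3
N = 120 (N = (5*8)*3 = 40*3 = 120)
((N + 321)*(210 + 1/(-59 - 2)))/(k - 27) = ((120 + 321)*(210 + 1/(-59 - 2)))/(-71 - 27) = (441*(210 + 1/(-61)))/(-98) = -9*(210 - 1/61)/2 = -9*12809/(2*61) = -1/98*5648769/61 = -115281/122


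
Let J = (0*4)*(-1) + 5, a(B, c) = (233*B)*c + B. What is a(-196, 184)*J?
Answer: -42015540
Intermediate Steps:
a(B, c) = B + 233*B*c (a(B, c) = 233*B*c + B = B + 233*B*c)
J = 5 (J = 0*(-1) + 5 = 0 + 5 = 5)
a(-196, 184)*J = -196*(1 + 233*184)*5 = -196*(1 + 42872)*5 = -196*42873*5 = -8403108*5 = -42015540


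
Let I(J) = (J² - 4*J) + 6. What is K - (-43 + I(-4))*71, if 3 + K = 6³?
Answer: 568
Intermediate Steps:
K = 213 (K = -3 + 6³ = -3 + 216 = 213)
I(J) = 6 + J² - 4*J
K - (-43 + I(-4))*71 = 213 - (-43 + (6 + (-4)² - 4*(-4)))*71 = 213 - (-43 + (6 + 16 + 16))*71 = 213 - (-43 + 38)*71 = 213 - (-5)*71 = 213 - 1*(-355) = 213 + 355 = 568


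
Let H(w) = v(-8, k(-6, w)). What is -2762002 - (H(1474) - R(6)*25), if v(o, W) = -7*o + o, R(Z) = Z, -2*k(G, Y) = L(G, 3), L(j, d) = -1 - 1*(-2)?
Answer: -2761900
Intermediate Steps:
L(j, d) = 1 (L(j, d) = -1 + 2 = 1)
k(G, Y) = -½ (k(G, Y) = -½*1 = -½)
v(o, W) = -6*o
H(w) = 48 (H(w) = -6*(-8) = 48)
-2762002 - (H(1474) - R(6)*25) = -2762002 - (48 - 6*25) = -2762002 - (48 - 1*150) = -2762002 - (48 - 150) = -2762002 - 1*(-102) = -2762002 + 102 = -2761900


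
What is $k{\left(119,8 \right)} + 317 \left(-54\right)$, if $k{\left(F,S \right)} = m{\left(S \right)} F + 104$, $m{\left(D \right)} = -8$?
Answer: $-17966$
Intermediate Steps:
$k{\left(F,S \right)} = 104 - 8 F$ ($k{\left(F,S \right)} = - 8 F + 104 = 104 - 8 F$)
$k{\left(119,8 \right)} + 317 \left(-54\right) = \left(104 - 952\right) + 317 \left(-54\right) = \left(104 - 952\right) - 17118 = -848 - 17118 = -17966$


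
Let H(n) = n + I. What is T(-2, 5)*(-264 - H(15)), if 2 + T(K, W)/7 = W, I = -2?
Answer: -5817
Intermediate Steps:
H(n) = -2 + n (H(n) = n - 2 = -2 + n)
T(K, W) = -14 + 7*W
T(-2, 5)*(-264 - H(15)) = (-14 + 7*5)*(-264 - (-2 + 15)) = (-14 + 35)*(-264 - 1*13) = 21*(-264 - 13) = 21*(-277) = -5817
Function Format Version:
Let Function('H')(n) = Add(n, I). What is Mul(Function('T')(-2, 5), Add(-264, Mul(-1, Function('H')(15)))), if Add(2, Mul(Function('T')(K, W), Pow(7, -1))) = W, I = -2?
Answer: -5817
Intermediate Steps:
Function('H')(n) = Add(-2, n) (Function('H')(n) = Add(n, -2) = Add(-2, n))
Function('T')(K, W) = Add(-14, Mul(7, W))
Mul(Function('T')(-2, 5), Add(-264, Mul(-1, Function('H')(15)))) = Mul(Add(-14, Mul(7, 5)), Add(-264, Mul(-1, Add(-2, 15)))) = Mul(Add(-14, 35), Add(-264, Mul(-1, 13))) = Mul(21, Add(-264, -13)) = Mul(21, -277) = -5817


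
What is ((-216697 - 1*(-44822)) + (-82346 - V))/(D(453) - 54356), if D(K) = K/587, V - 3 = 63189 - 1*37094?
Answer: 164547253/31906519 ≈ 5.1572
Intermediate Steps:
V = 26098 (V = 3 + (63189 - 1*37094) = 3 + (63189 - 37094) = 3 + 26095 = 26098)
D(K) = K/587 (D(K) = K*(1/587) = K/587)
((-216697 - 1*(-44822)) + (-82346 - V))/(D(453) - 54356) = ((-216697 - 1*(-44822)) + (-82346 - 1*26098))/((1/587)*453 - 54356) = ((-216697 + 44822) + (-82346 - 26098))/(453/587 - 54356) = (-171875 - 108444)/(-31906519/587) = -280319*(-587/31906519) = 164547253/31906519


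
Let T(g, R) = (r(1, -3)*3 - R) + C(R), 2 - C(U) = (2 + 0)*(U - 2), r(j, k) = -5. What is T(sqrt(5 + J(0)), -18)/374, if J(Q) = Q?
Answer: 45/374 ≈ 0.12032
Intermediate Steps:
C(U) = 6 - 2*U (C(U) = 2 - (2 + 0)*(U - 2) = 2 - 2*(-2 + U) = 2 - (-4 + 2*U) = 2 + (4 - 2*U) = 6 - 2*U)
T(g, R) = -9 - 3*R (T(g, R) = (-5*3 - R) + (6 - 2*R) = (-15 - R) + (6 - 2*R) = -9 - 3*R)
T(sqrt(5 + J(0)), -18)/374 = (-9 - 3*(-18))/374 = (-9 + 54)*(1/374) = 45*(1/374) = 45/374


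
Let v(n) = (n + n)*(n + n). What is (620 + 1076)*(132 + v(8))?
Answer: 658048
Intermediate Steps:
v(n) = 4*n² (v(n) = (2*n)*(2*n) = 4*n²)
(620 + 1076)*(132 + v(8)) = (620 + 1076)*(132 + 4*8²) = 1696*(132 + 4*64) = 1696*(132 + 256) = 1696*388 = 658048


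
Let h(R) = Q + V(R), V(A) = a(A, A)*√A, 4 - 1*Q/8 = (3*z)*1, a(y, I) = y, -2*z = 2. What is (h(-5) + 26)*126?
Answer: 10332 - 630*I*√5 ≈ 10332.0 - 1408.7*I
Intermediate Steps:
z = -1 (z = -½*2 = -1)
Q = 56 (Q = 32 - 8*3*(-1) = 32 - (-24) = 32 - 8*(-3) = 32 + 24 = 56)
V(A) = A^(3/2) (V(A) = A*√A = A^(3/2))
h(R) = 56 + R^(3/2)
(h(-5) + 26)*126 = ((56 + (-5)^(3/2)) + 26)*126 = ((56 - 5*I*√5) + 26)*126 = (82 - 5*I*√5)*126 = 10332 - 630*I*√5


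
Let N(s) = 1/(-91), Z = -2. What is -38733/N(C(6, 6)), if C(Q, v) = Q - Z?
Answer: 3524703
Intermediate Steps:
C(Q, v) = 2 + Q (C(Q, v) = Q - 1*(-2) = Q + 2 = 2 + Q)
N(s) = -1/91
-38733/N(C(6, 6)) = -38733/(-1/91) = -38733*(-91) = 3524703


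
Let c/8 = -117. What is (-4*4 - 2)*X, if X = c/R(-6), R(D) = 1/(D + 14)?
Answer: 134784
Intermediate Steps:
c = -936 (c = 8*(-117) = -936)
R(D) = 1/(14 + D)
X = -7488 (X = -936/(1/(14 - 6)) = -936/(1/8) = -936/⅛ = -936*8 = -7488)
(-4*4 - 2)*X = (-4*4 - 2)*(-7488) = (-16 - 2)*(-7488) = -18*(-7488) = 134784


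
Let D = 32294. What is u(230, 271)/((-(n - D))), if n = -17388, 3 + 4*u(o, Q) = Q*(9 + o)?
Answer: 32383/99364 ≈ 0.32590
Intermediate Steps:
u(o, Q) = -¾ + Q*(9 + o)/4 (u(o, Q) = -¾ + (Q*(9 + o))/4 = -¾ + Q*(9 + o)/4)
u(230, 271)/((-(n - D))) = (-¾ + (9/4)*271 + (¼)*271*230)/((-(-17388 - 1*32294))) = (-¾ + 2439/4 + 31165/2)/((-(-17388 - 32294))) = 32383/(2*((-1*(-49682)))) = (32383/2)/49682 = (32383/2)*(1/49682) = 32383/99364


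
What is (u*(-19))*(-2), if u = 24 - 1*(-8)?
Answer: 1216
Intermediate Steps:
u = 32 (u = 24 + 8 = 32)
(u*(-19))*(-2) = (32*(-19))*(-2) = -608*(-2) = 1216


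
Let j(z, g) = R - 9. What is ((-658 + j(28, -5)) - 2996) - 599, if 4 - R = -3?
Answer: -4255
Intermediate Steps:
R = 7 (R = 4 - 1*(-3) = 4 + 3 = 7)
j(z, g) = -2 (j(z, g) = 7 - 9 = -2)
((-658 + j(28, -5)) - 2996) - 599 = ((-658 - 2) - 2996) - 599 = (-660 - 2996) - 599 = -3656 - 599 = -4255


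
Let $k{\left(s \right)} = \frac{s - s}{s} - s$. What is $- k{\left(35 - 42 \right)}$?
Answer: $-7$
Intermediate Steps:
$k{\left(s \right)} = - s$ ($k{\left(s \right)} = \frac{0}{s} - s = 0 - s = - s$)
$- k{\left(35 - 42 \right)} = - \left(-1\right) \left(35 - 42\right) = - \left(-1\right) \left(-7\right) = \left(-1\right) 7 = -7$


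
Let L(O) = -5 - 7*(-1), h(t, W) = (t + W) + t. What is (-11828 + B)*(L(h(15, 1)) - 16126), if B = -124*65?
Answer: 320674112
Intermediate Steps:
B = -8060
h(t, W) = W + 2*t (h(t, W) = (W + t) + t = W + 2*t)
L(O) = 2 (L(O) = -5 + 7 = 2)
(-11828 + B)*(L(h(15, 1)) - 16126) = (-11828 - 8060)*(2 - 16126) = -19888*(-16124) = 320674112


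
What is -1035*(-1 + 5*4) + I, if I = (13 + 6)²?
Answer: -19304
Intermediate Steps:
I = 361 (I = 19² = 361)
-1035*(-1 + 5*4) + I = -1035*(-1 + 5*4) + 361 = -1035*(-1 + 20) + 361 = -1035*19 + 361 = -19665 + 361 = -19304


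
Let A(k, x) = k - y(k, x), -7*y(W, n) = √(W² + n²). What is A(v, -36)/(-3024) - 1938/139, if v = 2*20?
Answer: -733259/52542 - √181/5292 ≈ -13.958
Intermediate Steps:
y(W, n) = -√(W² + n²)/7
v = 40
A(k, x) = k + √(k² + x²)/7 (A(k, x) = k - (-1)*√(k² + x²)/7 = k + √(k² + x²)/7)
A(v, -36)/(-3024) - 1938/139 = (40 + √(40² + (-36)²)/7)/(-3024) - 1938/139 = (40 + √(1600 + 1296)/7)*(-1/3024) - 1938*1/139 = (40 + √2896/7)*(-1/3024) - 1938/139 = (40 + (4*√181)/7)*(-1/3024) - 1938/139 = (40 + 4*√181/7)*(-1/3024) - 1938/139 = (-5/378 - √181/5292) - 1938/139 = -733259/52542 - √181/5292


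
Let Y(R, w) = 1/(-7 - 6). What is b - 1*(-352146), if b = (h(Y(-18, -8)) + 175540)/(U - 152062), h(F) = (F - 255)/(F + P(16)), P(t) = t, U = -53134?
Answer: 3739391611012/10618893 ≈ 3.5215e+5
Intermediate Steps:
Y(R, w) = -1/13 (Y(R, w) = 1/(-13) = -1/13)
h(F) = (-255 + F)/(16 + F) (h(F) = (F - 255)/(F + 16) = (-255 + F)/(16 + F))
b = -9083366/10618893 (b = ((-255 - 1/13)/(16 - 1/13) + 175540)/(-53134 - 152062) = (-3316/13/(207/13) + 175540)/(-205196) = ((13/207)*(-3316/13) + 175540)*(-1/205196) = (-3316/207 + 175540)*(-1/205196) = (36333464/207)*(-1/205196) = -9083366/10618893 ≈ -0.85540)
b - 1*(-352146) = -9083366/10618893 - 1*(-352146) = -9083366/10618893 + 352146 = 3739391611012/10618893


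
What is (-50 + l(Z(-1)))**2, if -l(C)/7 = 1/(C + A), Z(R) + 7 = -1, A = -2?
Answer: 243049/100 ≈ 2430.5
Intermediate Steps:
Z(R) = -8 (Z(R) = -7 - 1 = -8)
l(C) = -7/(-2 + C) (l(C) = -7/(C - 2) = -7/(-2 + C))
(-50 + l(Z(-1)))**2 = (-50 - 7/(-2 - 8))**2 = (-50 - 7/(-10))**2 = (-50 - 7*(-1/10))**2 = (-50 + 7/10)**2 = (-493/10)**2 = 243049/100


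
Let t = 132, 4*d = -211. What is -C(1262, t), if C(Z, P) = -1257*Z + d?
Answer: 6345547/4 ≈ 1.5864e+6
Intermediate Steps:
d = -211/4 (d = (¼)*(-211) = -211/4 ≈ -52.750)
C(Z, P) = -211/4 - 1257*Z (C(Z, P) = -1257*Z - 211/4 = -211/4 - 1257*Z)
-C(1262, t) = -(-211/4 - 1257*1262) = -(-211/4 - 1586334) = -1*(-6345547/4) = 6345547/4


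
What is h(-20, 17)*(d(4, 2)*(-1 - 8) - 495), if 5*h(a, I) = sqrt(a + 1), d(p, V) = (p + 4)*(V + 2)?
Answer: -783*I*sqrt(19)/5 ≈ -682.6*I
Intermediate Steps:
d(p, V) = (2 + V)*(4 + p) (d(p, V) = (4 + p)*(2 + V) = (2 + V)*(4 + p))
h(a, I) = sqrt(1 + a)/5 (h(a, I) = sqrt(a + 1)/5 = sqrt(1 + a)/5)
h(-20, 17)*(d(4, 2)*(-1 - 8) - 495) = (sqrt(1 - 20)/5)*((8 + 2*4 + 4*2 + 2*4)*(-1 - 8) - 495) = (sqrt(-19)/5)*((8 + 8 + 8 + 8)*(-9) - 495) = ((I*sqrt(19))/5)*(32*(-9) - 495) = (I*sqrt(19)/5)*(-288 - 495) = (I*sqrt(19)/5)*(-783) = -783*I*sqrt(19)/5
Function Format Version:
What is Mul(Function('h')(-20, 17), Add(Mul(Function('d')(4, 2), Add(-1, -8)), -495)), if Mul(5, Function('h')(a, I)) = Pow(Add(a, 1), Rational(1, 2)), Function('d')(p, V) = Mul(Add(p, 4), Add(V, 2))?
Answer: Mul(Rational(-783, 5), I, Pow(19, Rational(1, 2))) ≈ Mul(-682.60, I)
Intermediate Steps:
Function('d')(p, V) = Mul(Add(2, V), Add(4, p)) (Function('d')(p, V) = Mul(Add(4, p), Add(2, V)) = Mul(Add(2, V), Add(4, p)))
Function('h')(a, I) = Mul(Rational(1, 5), Pow(Add(1, a), Rational(1, 2))) (Function('h')(a, I) = Mul(Rational(1, 5), Pow(Add(a, 1), Rational(1, 2))) = Mul(Rational(1, 5), Pow(Add(1, a), Rational(1, 2))))
Mul(Function('h')(-20, 17), Add(Mul(Function('d')(4, 2), Add(-1, -8)), -495)) = Mul(Mul(Rational(1, 5), Pow(Add(1, -20), Rational(1, 2))), Add(Mul(Add(8, Mul(2, 4), Mul(4, 2), Mul(2, 4)), Add(-1, -8)), -495)) = Mul(Mul(Rational(1, 5), Pow(-19, Rational(1, 2))), Add(Mul(Add(8, 8, 8, 8), -9), -495)) = Mul(Mul(Rational(1, 5), Mul(I, Pow(19, Rational(1, 2)))), Add(Mul(32, -9), -495)) = Mul(Mul(Rational(1, 5), I, Pow(19, Rational(1, 2))), Add(-288, -495)) = Mul(Mul(Rational(1, 5), I, Pow(19, Rational(1, 2))), -783) = Mul(Rational(-783, 5), I, Pow(19, Rational(1, 2)))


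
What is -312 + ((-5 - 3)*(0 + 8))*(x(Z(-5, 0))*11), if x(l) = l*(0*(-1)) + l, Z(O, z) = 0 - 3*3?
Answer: 6024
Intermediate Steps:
Z(O, z) = -9 (Z(O, z) = 0 - 9 = -9)
x(l) = l (x(l) = l*0 + l = 0 + l = l)
-312 + ((-5 - 3)*(0 + 8))*(x(Z(-5, 0))*11) = -312 + ((-5 - 3)*(0 + 8))*(-9*11) = -312 - 8*8*(-99) = -312 - 64*(-99) = -312 + 6336 = 6024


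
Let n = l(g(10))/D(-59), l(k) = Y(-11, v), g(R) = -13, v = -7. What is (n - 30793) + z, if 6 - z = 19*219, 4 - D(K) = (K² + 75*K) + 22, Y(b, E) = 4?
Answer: -16180922/463 ≈ -34948.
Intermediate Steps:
D(K) = -18 - K² - 75*K (D(K) = 4 - ((K² + 75*K) + 22) = 4 - (22 + K² + 75*K) = 4 + (-22 - K² - 75*K) = -18 - K² - 75*K)
l(k) = 4
z = -4155 (z = 6 - 19*219 = 6 - 1*4161 = 6 - 4161 = -4155)
n = 2/463 (n = 4/(-18 - 1*(-59)² - 75*(-59)) = 4/(-18 - 1*3481 + 4425) = 4/(-18 - 3481 + 4425) = 4/926 = 4*(1/926) = 2/463 ≈ 0.0043197)
(n - 30793) + z = (2/463 - 30793) - 4155 = -14257157/463 - 4155 = -16180922/463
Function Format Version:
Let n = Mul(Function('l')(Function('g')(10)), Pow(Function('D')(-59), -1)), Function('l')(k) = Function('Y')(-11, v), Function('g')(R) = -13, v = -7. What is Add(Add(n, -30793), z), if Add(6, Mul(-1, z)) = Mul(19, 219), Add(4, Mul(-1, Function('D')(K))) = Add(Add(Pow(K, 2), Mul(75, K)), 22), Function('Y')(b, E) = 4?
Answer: Rational(-16180922, 463) ≈ -34948.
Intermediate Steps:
Function('D')(K) = Add(-18, Mul(-1, Pow(K, 2)), Mul(-75, K)) (Function('D')(K) = Add(4, Mul(-1, Add(Add(Pow(K, 2), Mul(75, K)), 22))) = Add(4, Mul(-1, Add(22, Pow(K, 2), Mul(75, K)))) = Add(4, Add(-22, Mul(-1, Pow(K, 2)), Mul(-75, K))) = Add(-18, Mul(-1, Pow(K, 2)), Mul(-75, K)))
Function('l')(k) = 4
z = -4155 (z = Add(6, Mul(-1, Mul(19, 219))) = Add(6, Mul(-1, 4161)) = Add(6, -4161) = -4155)
n = Rational(2, 463) (n = Mul(4, Pow(Add(-18, Mul(-1, Pow(-59, 2)), Mul(-75, -59)), -1)) = Mul(4, Pow(Add(-18, Mul(-1, 3481), 4425), -1)) = Mul(4, Pow(Add(-18, -3481, 4425), -1)) = Mul(4, Pow(926, -1)) = Mul(4, Rational(1, 926)) = Rational(2, 463) ≈ 0.0043197)
Add(Add(n, -30793), z) = Add(Add(Rational(2, 463), -30793), -4155) = Add(Rational(-14257157, 463), -4155) = Rational(-16180922, 463)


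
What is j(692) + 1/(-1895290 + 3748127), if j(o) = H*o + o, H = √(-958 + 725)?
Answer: 1282163205/1852837 + 692*I*√233 ≈ 692.0 + 10563.0*I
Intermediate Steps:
H = I*√233 (H = √(-233) = I*√233 ≈ 15.264*I)
j(o) = o + I*o*√233 (j(o) = (I*√233)*o + o = I*o*√233 + o = o + I*o*√233)
j(692) + 1/(-1895290 + 3748127) = 692*(1 + I*√233) + 1/(-1895290 + 3748127) = (692 + 692*I*√233) + 1/1852837 = 1282163205/1852837 + 692*I*√233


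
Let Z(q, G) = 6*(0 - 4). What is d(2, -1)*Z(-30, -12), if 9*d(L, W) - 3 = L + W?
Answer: -32/3 ≈ -10.667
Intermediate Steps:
d(L, W) = ⅓ + L/9 + W/9 (d(L, W) = ⅓ + (L + W)/9 = ⅓ + (L/9 + W/9) = ⅓ + L/9 + W/9)
Z(q, G) = -24 (Z(q, G) = 6*(-4) = -24)
d(2, -1)*Z(-30, -12) = (⅓ + (⅑)*2 + (⅑)*(-1))*(-24) = (⅓ + 2/9 - ⅑)*(-24) = (4/9)*(-24) = -32/3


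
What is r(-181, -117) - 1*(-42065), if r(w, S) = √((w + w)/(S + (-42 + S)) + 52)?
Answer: 42065 + √1015266/138 ≈ 42072.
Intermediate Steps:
r(w, S) = √(52 + 2*w/(-42 + 2*S)) (r(w, S) = √((2*w)/(-42 + 2*S) + 52) = √(2*w/(-42 + 2*S) + 52) = √(52 + 2*w/(-42 + 2*S)))
r(-181, -117) - 1*(-42065) = √((-1092 - 181 + 52*(-117))/(-21 - 117)) - 1*(-42065) = √((-1092 - 181 - 6084)/(-138)) + 42065 = √(-1/138*(-7357)) + 42065 = √(7357/138) + 42065 = √1015266/138 + 42065 = 42065 + √1015266/138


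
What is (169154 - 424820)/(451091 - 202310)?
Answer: -85222/82927 ≈ -1.0277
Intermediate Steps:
(169154 - 424820)/(451091 - 202310) = -255666/248781 = -255666*1/248781 = -85222/82927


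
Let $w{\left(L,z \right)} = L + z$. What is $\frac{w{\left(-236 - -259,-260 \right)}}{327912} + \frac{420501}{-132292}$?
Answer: $- \frac{11493223093}{3615011192} \approx -3.1793$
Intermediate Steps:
$\frac{w{\left(-236 - -259,-260 \right)}}{327912} + \frac{420501}{-132292} = \frac{\left(-236 - -259\right) - 260}{327912} + \frac{420501}{-132292} = \left(\left(-236 + 259\right) - 260\right) \frac{1}{327912} + 420501 \left(- \frac{1}{132292}\right) = \left(23 - 260\right) \frac{1}{327912} - \frac{420501}{132292} = \left(-237\right) \frac{1}{327912} - \frac{420501}{132292} = - \frac{79}{109304} - \frac{420501}{132292} = - \frac{11493223093}{3615011192}$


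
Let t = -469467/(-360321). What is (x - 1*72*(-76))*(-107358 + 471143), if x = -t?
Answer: 239031851621775/120107 ≈ 1.9902e+9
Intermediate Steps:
t = 156489/120107 (t = -469467*(-1/360321) = 156489/120107 ≈ 1.3029)
x = -156489/120107 (x = -1*156489/120107 = -156489/120107 ≈ -1.3029)
(x - 1*72*(-76))*(-107358 + 471143) = (-156489/120107 - 1*72*(-76))*(-107358 + 471143) = (-156489/120107 - 72*(-76))*363785 = (-156489/120107 + 5472)*363785 = (657069015/120107)*363785 = 239031851621775/120107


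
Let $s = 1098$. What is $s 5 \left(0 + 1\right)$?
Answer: $5490$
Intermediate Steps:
$s 5 \left(0 + 1\right) = 1098 \cdot 5 \left(0 + 1\right) = 1098 \cdot 5 \cdot 1 = 1098 \cdot 5 = 5490$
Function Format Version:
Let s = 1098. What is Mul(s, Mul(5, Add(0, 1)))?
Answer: 5490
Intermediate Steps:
Mul(s, Mul(5, Add(0, 1))) = Mul(1098, Mul(5, Add(0, 1))) = Mul(1098, Mul(5, 1)) = Mul(1098, 5) = 5490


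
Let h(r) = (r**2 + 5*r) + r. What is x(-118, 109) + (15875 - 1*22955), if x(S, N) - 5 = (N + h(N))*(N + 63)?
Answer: 2167693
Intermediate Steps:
h(r) = r**2 + 6*r
x(S, N) = 5 + (63 + N)*(N + N*(6 + N)) (x(S, N) = 5 + (N + N*(6 + N))*(N + 63) = 5 + (N + N*(6 + N))*(63 + N) = 5 + (63 + N)*(N + N*(6 + N)))
x(-118, 109) + (15875 - 1*22955) = (5 + 109**3 + 70*109**2 + 441*109) + (15875 - 1*22955) = (5 + 1295029 + 70*11881 + 48069) + (15875 - 22955) = (5 + 1295029 + 831670 + 48069) - 7080 = 2174773 - 7080 = 2167693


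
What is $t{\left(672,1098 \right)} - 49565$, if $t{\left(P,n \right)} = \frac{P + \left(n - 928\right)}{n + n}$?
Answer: $- \frac{54421949}{1098} \approx -49565.0$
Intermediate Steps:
$t{\left(P,n \right)} = \frac{-928 + P + n}{2 n}$ ($t{\left(P,n \right)} = \frac{P + \left(n - 928\right)}{2 n} = \left(P + \left(-928 + n\right)\right) \frac{1}{2 n} = \left(-928 + P + n\right) \frac{1}{2 n} = \frac{-928 + P + n}{2 n}$)
$t{\left(672,1098 \right)} - 49565 = \frac{-928 + 672 + 1098}{2 \cdot 1098} - 49565 = \frac{1}{2} \cdot \frac{1}{1098} \cdot 842 - 49565 = \frac{421}{1098} - 49565 = - \frac{54421949}{1098}$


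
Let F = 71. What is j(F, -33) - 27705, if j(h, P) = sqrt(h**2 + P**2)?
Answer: -27705 + sqrt(6130) ≈ -27627.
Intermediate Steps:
j(h, P) = sqrt(P**2 + h**2)
j(F, -33) - 27705 = sqrt((-33)**2 + 71**2) - 27705 = sqrt(1089 + 5041) - 27705 = sqrt(6130) - 27705 = -27705 + sqrt(6130)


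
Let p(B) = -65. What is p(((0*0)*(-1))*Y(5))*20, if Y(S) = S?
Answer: -1300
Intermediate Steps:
p(((0*0)*(-1))*Y(5))*20 = -65*20 = -1300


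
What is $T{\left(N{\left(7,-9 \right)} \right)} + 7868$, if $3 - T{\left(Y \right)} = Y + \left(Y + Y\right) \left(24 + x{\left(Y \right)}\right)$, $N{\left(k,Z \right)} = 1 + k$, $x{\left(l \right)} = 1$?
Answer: $7463$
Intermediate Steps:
$T{\left(Y \right)} = 3 - 51 Y$ ($T{\left(Y \right)} = 3 - \left(Y + \left(Y + Y\right) \left(24 + 1\right)\right) = 3 - \left(Y + 2 Y 25\right) = 3 - \left(Y + 50 Y\right) = 3 - 51 Y$)
$T{\left(N{\left(7,-9 \right)} \right)} + 7868 = \left(3 - 51 \left(1 + 7\right)\right) + 7868 = \left(3 - 408\right) + 7868 = -405 + 7868 = 7463$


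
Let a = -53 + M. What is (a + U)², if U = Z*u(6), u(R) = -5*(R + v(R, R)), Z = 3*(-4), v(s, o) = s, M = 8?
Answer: 455625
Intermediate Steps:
Z = -12
a = -45 (a = -53 + 8 = -45)
u(R) = -10*R (u(R) = -5*(R + R) = -10*R)
U = 720 (U = -(-120)*6 = -12*(-60) = 720)
(a + U)² = (-45 + 720)² = 675² = 455625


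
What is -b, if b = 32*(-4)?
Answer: 128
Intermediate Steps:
b = -128
-b = -1*(-128) = 128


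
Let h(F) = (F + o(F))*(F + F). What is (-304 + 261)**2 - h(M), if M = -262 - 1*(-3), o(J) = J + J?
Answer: -400637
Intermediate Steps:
o(J) = 2*J
M = -259 (M = -262 + 3 = -259)
h(F) = 6*F**2 (h(F) = (F + 2*F)*(F + F) = (3*F)*(2*F) = 6*F**2)
(-304 + 261)**2 - h(M) = (-304 + 261)**2 - 6*(-259)**2 = (-43)**2 - 6*67081 = 1849 - 1*402486 = 1849 - 402486 = -400637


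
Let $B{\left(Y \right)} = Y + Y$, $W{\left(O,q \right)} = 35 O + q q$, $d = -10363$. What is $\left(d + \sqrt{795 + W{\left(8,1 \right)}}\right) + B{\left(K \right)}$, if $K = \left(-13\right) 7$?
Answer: $-10545 + 2 \sqrt{269} \approx -10512.0$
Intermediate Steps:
$W{\left(O,q \right)} = q^{2} + 35 O$ ($W{\left(O,q \right)} = 35 O + q^{2} = q^{2} + 35 O$)
$K = -91$
$B{\left(Y \right)} = 2 Y$
$\left(d + \sqrt{795 + W{\left(8,1 \right)}}\right) + B{\left(K \right)} = \left(-10363 + \sqrt{795 + \left(1^{2} + 35 \cdot 8\right)}\right) + 2 \left(-91\right) = \left(-10363 + \sqrt{795 + \left(1 + 280\right)}\right) - 182 = \left(-10363 + \sqrt{795 + 281}\right) - 182 = \left(-10363 + \sqrt{1076}\right) - 182 = \left(-10363 + 2 \sqrt{269}\right) - 182 = -10545 + 2 \sqrt{269}$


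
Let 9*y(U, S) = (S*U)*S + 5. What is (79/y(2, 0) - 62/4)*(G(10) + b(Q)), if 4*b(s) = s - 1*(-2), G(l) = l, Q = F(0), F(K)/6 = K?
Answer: 26607/20 ≈ 1330.3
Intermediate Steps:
F(K) = 6*K
Q = 0 (Q = 6*0 = 0)
y(U, S) = 5/9 + U*S**2/9 (y(U, S) = ((S*U)*S + 5)/9 = (U*S**2 + 5)/9 = (5 + U*S**2)/9 = 5/9 + U*S**2/9)
b(s) = 1/2 + s/4 (b(s) = (s - 1*(-2))/4 = (s + 2)/4 = (2 + s)/4 = 1/2 + s/4)
(79/y(2, 0) - 62/4)*(G(10) + b(Q)) = (79/(5/9 + (1/9)*2*0**2) - 62/4)*(10 + (1/2 + (1/4)*0)) = (79/(5/9 + (1/9)*2*0) - 62*1/4)*(10 + (1/2 + 0)) = (79/(5/9 + 0) - 31/2)*(10 + 1/2) = (79/(5/9) - 31/2)*(21/2) = (79*(9/5) - 31/2)*(21/2) = (711/5 - 31/2)*(21/2) = (1267/10)*(21/2) = 26607/20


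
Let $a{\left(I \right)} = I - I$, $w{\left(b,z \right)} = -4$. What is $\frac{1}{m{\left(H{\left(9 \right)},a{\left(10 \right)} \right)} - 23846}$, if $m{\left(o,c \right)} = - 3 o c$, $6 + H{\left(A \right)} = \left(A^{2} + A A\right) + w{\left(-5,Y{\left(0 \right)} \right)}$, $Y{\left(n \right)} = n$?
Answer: $- \frac{1}{23846} \approx -4.1936 \cdot 10^{-5}$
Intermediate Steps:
$a{\left(I \right)} = 0$
$H{\left(A \right)} = -10 + 2 A^{2}$ ($H{\left(A \right)} = -6 - \left(4 - A^{2} - A A\right) = -6 + \left(\left(A^{2} + A^{2}\right) - 4\right) = -6 + \left(2 A^{2} - 4\right) = -6 + \left(-4 + 2 A^{2}\right) = -10 + 2 A^{2}$)
$m{\left(o,c \right)} = - 3 c o$
$\frac{1}{m{\left(H{\left(9 \right)},a{\left(10 \right)} \right)} - 23846} = \frac{1}{\left(-3\right) 0 \left(-10 + 2 \cdot 9^{2}\right) - 23846} = \frac{1}{\left(-3\right) 0 \left(-10 + 2 \cdot 81\right) - 23846} = \frac{1}{\left(-3\right) 0 \left(-10 + 162\right) - 23846} = \frac{1}{\left(-3\right) 0 \cdot 152 - 23846} = \frac{1}{0 - 23846} = \frac{1}{-23846} = - \frac{1}{23846}$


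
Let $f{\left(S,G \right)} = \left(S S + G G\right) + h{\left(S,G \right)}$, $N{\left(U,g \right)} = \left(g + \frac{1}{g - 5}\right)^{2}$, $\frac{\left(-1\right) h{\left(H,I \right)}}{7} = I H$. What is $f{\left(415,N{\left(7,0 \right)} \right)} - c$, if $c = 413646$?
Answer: $- \frac{150960749}{625} \approx -2.4154 \cdot 10^{5}$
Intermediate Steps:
$h{\left(H,I \right)} = - 7 H I$ ($h{\left(H,I \right)} = - 7 I H = - 7 H I$)
$N{\left(U,g \right)} = \left(g + \frac{1}{-5 + g}\right)^{2}$
$f{\left(S,G \right)} = G^{2} + S^{2} - 7 G S$ ($f{\left(S,G \right)} = \left(S S + G G\right) - 7 S G = \left(S^{2} + G^{2}\right) - 7 G S = \left(G^{2} + S^{2}\right) - 7 G S = G^{2} + S^{2} - 7 G S$)
$f{\left(415,N{\left(7,0 \right)} \right)} - c = \left(\left(\frac{\left(1 + 0^{2} - 0\right)^{2}}{\left(-5 + 0\right)^{2}}\right)^{2} + 415^{2} - 7 \frac{\left(1 + 0^{2} - 0\right)^{2}}{\left(-5 + 0\right)^{2}} \cdot 415\right) - 413646 = \left(\left(\frac{\left(1 + 0 + 0\right)^{2}}{25}\right)^{2} + 172225 - 7 \frac{\left(1 + 0 + 0\right)^{2}}{25} \cdot 415\right) - 413646 = \left(\left(\frac{1^{2}}{25}\right)^{2} + 172225 - 7 \frac{1^{2}}{25} \cdot 415\right) - 413646 = \left(\left(\frac{1}{25} \cdot 1\right)^{2} + 172225 - 7 \cdot \frac{1}{25} \cdot 1 \cdot 415\right) - 413646 = \left(\left(\frac{1}{25}\right)^{2} + 172225 - \frac{7}{25} \cdot 415\right) - 413646 = \left(\frac{1}{625} + 172225 - \frac{581}{5}\right) - 413646 = \frac{107568001}{625} - 413646 = - \frac{150960749}{625}$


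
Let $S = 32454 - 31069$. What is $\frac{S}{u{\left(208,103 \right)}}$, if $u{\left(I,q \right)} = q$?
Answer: $\frac{1385}{103} \approx 13.447$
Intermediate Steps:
$S = 1385$ ($S = 32454 - 31069 = 1385$)
$\frac{S}{u{\left(208,103 \right)}} = \frac{1385}{103}$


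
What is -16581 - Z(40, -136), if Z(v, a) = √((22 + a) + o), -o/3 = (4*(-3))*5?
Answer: -16581 - √66 ≈ -16589.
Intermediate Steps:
o = 180 (o = -3*4*(-3)*5 = -(-36)*5 = -3*(-60) = 180)
Z(v, a) = √(202 + a) (Z(v, a) = √((22 + a) + 180) = √(202 + a))
-16581 - Z(40, -136) = -16581 - √(202 - 136) = -16581 - √66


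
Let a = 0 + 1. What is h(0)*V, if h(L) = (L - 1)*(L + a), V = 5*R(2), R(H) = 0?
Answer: 0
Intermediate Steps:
V = 0 (V = 5*0 = 0)
a = 1
h(L) = (1 + L)*(-1 + L) (h(L) = (L - 1)*(L + 1) = (-1 + L)*(1 + L) = (1 + L)*(-1 + L))
h(0)*V = (-1 + 0**2)*0 = (-1 + 0)*0 = -1*0 = 0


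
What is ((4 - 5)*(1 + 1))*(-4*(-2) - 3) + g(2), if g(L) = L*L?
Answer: -6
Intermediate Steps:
g(L) = L²
((4 - 5)*(1 + 1))*(-4*(-2) - 3) + g(2) = ((4 - 5)*(1 + 1))*(-4*(-2) - 3) + 2² = (-1*2)*(8 - 3) + 4 = -2*5 + 4 = -10 + 4 = -6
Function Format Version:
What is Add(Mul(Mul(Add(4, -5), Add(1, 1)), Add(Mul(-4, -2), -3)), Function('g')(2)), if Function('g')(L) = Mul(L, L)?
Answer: -6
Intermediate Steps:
Function('g')(L) = Pow(L, 2)
Add(Mul(Mul(Add(4, -5), Add(1, 1)), Add(Mul(-4, -2), -3)), Function('g')(2)) = Add(Mul(Mul(Add(4, -5), Add(1, 1)), Add(Mul(-4, -2), -3)), Pow(2, 2)) = Add(Mul(Mul(-1, 2), Add(8, -3)), 4) = Add(Mul(-2, 5), 4) = Add(-10, 4) = -6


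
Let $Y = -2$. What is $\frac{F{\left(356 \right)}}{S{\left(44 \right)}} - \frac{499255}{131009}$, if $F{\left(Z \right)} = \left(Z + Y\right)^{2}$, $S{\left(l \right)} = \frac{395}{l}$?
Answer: $\frac{722173843411}{51748555} \approx 13955.0$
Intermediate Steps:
$F{\left(Z \right)} = \left(-2 + Z\right)^{2}$ ($F{\left(Z \right)} = \left(Z - 2\right)^{2} = \left(-2 + Z\right)^{2}$)
$\frac{F{\left(356 \right)}}{S{\left(44 \right)}} - \frac{499255}{131009} = \frac{\left(-2 + 356\right)^{2}}{395 \cdot \frac{1}{44}} - \frac{499255}{131009} = \frac{354^{2}}{395 \cdot \frac{1}{44}} - \frac{499255}{131009} = \frac{125316}{\frac{395}{44}} - \frac{499255}{131009} = 125316 \cdot \frac{44}{395} - \frac{499255}{131009} = \frac{5513904}{395} - \frac{499255}{131009} = \frac{722173843411}{51748555}$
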